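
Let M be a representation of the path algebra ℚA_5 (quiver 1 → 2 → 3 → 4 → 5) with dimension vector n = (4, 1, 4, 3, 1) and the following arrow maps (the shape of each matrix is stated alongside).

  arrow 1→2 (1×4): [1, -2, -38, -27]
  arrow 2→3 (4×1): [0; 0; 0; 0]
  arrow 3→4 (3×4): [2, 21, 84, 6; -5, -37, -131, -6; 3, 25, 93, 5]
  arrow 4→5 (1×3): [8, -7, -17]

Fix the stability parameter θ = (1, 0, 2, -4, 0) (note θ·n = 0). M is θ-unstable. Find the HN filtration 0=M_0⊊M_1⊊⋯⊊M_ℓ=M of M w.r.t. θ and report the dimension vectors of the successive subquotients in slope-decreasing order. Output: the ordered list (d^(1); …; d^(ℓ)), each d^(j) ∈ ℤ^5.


Interval decomposition of M: I[1,1]^3, I[1,2], I[3,3], I[3,4]^2, I[3,5].
HN type (ℓ=5): μ^(1)=2; μ^(2)=1; μ^(3)=1/2; μ^(4)=0; μ^(5)=-1

((0, 0, 1, 0, 0); (3, 0, 0, 0, 0); (1, 1, 0, 0, 0); (0, 0, 0, 0, 1); (0, 0, 3, 3, 0))


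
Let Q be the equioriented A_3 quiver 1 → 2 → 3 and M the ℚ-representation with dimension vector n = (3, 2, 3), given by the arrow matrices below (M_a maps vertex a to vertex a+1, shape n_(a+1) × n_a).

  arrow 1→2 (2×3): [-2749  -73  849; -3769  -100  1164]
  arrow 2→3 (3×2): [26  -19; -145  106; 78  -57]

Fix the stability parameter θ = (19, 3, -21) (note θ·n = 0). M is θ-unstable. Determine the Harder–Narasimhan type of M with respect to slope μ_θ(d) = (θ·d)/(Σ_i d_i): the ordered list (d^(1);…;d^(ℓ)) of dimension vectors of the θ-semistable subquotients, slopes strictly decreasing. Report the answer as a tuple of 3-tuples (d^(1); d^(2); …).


Interval decomposition of M: I[1,1], I[1,3]^2, I[3,3].
HN type (ℓ=3): μ^(1)=19; μ^(2)=1/3; μ^(3)=-21

((1, 0, 0); (2, 2, 2); (0, 0, 1))


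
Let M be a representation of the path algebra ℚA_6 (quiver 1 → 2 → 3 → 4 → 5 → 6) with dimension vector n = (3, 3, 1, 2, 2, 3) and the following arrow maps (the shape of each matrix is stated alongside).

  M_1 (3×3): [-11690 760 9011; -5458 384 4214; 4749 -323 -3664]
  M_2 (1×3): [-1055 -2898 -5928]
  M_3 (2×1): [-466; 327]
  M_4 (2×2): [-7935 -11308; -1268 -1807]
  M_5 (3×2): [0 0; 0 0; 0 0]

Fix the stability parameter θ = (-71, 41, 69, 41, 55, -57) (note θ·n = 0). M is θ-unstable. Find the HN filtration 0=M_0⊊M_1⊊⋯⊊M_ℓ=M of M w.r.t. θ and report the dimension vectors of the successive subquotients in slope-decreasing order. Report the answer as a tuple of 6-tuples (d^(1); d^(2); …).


Via rank(M_{q-1}∘⋯∘M_p): M ≅ I[1,2]^2, I[1,5], I[4,5], I[6,6]^3.
μ_θ-semistable layers: μ^(1)=55; μ^(2)=41; μ^(3)=-57; μ^(4)=-71

((0, 0, 1, 1, 2, 0); (0, 3, 0, 1, 0, 0); (0, 0, 0, 0, 0, 3); (3, 0, 0, 0, 0, 0))


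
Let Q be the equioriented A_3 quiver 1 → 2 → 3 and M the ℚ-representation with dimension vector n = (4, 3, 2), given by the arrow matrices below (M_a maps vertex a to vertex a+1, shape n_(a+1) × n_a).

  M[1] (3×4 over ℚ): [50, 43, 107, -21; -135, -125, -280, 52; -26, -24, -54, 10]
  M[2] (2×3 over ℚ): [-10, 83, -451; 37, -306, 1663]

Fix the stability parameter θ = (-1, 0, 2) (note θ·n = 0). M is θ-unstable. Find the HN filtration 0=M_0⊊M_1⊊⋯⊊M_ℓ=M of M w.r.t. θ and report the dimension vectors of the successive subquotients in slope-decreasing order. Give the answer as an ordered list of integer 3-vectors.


Barcode: M ≅ I[1,1], I[1,2], I[1,3]^2. HN layers by μ_θ (3 steps, strictly decreasing):
  μ^(1)=2; μ^(2)=0; μ^(3)=-1

((0, 0, 2); (0, 3, 0); (4, 0, 0))


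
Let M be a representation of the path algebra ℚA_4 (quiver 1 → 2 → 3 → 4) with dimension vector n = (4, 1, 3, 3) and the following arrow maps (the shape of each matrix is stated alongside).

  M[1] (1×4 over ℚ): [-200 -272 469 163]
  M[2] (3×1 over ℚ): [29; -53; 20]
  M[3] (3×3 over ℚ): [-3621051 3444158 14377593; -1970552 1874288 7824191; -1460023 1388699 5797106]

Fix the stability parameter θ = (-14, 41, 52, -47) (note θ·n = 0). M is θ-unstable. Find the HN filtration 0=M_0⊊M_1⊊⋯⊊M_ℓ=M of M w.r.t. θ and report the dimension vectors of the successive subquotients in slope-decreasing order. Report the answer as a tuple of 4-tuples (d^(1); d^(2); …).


Interval decomposition of M: I[1,1]^3, I[1,4], I[3,4]^2.
HN type (ℓ=3): μ^(1)=46/3; μ^(2)=5/2; μ^(3)=-14

((0, 1, 1, 1); (0, 0, 2, 2); (4, 0, 0, 0))


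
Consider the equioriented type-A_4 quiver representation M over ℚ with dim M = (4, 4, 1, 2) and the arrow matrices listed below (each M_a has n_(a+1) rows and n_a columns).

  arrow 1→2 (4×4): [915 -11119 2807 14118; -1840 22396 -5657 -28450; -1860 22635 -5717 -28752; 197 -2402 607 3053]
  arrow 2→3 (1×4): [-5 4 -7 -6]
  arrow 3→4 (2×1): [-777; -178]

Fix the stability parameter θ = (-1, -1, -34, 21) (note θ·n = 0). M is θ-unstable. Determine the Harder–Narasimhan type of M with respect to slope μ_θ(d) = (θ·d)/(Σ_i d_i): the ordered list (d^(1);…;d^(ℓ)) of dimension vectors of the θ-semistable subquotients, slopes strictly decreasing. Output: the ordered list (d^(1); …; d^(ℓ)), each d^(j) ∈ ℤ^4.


Via rank(M_{q-1}∘⋯∘M_p): M ≅ I[1,2]^3, I[1,4], I[4,4].
μ_θ-semistable layers: μ^(1)=21; μ^(2)=-1; μ^(3)=-12

((0, 0, 0, 2); (3, 3, 0, 0); (1, 1, 1, 0))


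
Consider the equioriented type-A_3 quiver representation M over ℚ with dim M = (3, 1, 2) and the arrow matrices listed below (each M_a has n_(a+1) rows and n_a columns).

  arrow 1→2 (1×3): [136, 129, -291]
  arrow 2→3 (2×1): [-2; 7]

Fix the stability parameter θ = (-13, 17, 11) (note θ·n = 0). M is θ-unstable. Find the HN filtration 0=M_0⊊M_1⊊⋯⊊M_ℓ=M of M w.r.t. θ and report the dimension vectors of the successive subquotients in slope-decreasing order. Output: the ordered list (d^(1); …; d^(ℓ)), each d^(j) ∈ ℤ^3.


Interval decomposition of M: I[1,1]^2, I[1,3], I[3,3].
HN type (ℓ=3): μ^(1)=14; μ^(2)=11; μ^(3)=-13

((0, 1, 1); (0, 0, 1); (3, 0, 0))


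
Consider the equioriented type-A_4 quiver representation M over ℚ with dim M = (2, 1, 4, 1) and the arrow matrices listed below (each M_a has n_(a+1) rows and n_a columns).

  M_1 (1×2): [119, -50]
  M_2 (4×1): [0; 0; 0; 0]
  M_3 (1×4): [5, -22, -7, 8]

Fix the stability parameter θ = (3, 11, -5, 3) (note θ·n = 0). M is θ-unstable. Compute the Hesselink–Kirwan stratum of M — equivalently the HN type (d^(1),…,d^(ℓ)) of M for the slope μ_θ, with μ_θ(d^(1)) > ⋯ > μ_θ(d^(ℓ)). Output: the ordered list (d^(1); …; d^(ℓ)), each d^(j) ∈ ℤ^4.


Barcode: M ≅ I[1,1], I[1,2], I[3,3]^3, I[3,4]. HN layers by μ_θ (3 steps, strictly decreasing):
  μ^(1)=11; μ^(2)=3; μ^(3)=-5

((0, 1, 0, 0); (2, 0, 0, 1); (0, 0, 4, 0))


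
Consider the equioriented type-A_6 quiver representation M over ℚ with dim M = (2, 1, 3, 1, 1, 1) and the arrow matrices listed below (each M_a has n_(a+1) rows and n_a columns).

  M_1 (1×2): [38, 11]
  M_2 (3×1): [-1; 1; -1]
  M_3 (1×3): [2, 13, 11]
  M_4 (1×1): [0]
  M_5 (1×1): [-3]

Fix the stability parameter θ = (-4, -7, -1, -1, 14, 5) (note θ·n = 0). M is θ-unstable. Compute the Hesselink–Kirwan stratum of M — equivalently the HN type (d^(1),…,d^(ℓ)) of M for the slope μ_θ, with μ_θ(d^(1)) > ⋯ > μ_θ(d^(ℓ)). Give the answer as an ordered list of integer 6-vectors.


Barcode: M ≅ I[1,1], I[1,3], I[3,3], I[3,4], I[5,6]. HN layers by μ_θ (4 steps, strictly decreasing):
  μ^(1)=19/2; μ^(2)=-1; μ^(3)=-4; μ^(4)=-11/2

((0, 0, 0, 0, 1, 1); (0, 0, 3, 1, 0, 0); (1, 0, 0, 0, 0, 0); (1, 1, 0, 0, 0, 0))


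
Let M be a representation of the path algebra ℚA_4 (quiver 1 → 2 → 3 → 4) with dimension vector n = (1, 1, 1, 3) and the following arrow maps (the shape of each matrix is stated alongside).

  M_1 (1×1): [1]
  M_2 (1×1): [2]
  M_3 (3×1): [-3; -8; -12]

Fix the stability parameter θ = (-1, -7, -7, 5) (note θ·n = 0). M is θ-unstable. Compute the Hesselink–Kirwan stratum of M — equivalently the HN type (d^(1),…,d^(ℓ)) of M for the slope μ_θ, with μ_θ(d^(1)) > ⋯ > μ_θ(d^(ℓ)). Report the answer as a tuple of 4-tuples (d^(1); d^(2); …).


Via rank(M_{q-1}∘⋯∘M_p): M ≅ I[1,4], I[4,4]^2.
μ_θ-semistable layers: μ^(1)=5; μ^(2)=-5

((0, 0, 0, 3); (1, 1, 1, 0))


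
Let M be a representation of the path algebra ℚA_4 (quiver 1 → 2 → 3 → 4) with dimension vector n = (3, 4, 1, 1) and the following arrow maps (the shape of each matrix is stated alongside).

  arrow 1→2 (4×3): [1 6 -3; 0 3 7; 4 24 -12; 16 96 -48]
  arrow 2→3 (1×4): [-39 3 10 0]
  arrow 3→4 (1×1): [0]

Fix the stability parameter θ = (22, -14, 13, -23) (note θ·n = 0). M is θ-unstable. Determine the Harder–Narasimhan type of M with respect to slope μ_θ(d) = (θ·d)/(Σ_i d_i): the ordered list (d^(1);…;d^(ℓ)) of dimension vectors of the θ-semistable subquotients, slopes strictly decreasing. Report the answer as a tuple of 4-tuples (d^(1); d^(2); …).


Barcode: M ≅ I[1,1], I[1,2], I[1,3], I[2,2]^2, I[4,4]. HN layers by μ_θ (5 steps, strictly decreasing):
  μ^(1)=22; μ^(2)=13; μ^(3)=4; μ^(4)=-14; μ^(5)=-23

((1, 0, 0, 0); (0, 0, 1, 0); (2, 2, 0, 0); (0, 2, 0, 0); (0, 0, 0, 1))


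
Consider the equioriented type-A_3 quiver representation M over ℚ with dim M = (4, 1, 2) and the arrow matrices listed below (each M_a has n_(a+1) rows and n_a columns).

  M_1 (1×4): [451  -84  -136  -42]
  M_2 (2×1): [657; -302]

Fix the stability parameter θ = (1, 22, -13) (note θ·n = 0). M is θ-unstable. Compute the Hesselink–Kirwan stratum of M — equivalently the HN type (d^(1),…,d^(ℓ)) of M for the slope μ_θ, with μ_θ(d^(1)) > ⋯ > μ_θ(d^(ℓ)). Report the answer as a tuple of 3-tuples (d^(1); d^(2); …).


Via rank(M_{q-1}∘⋯∘M_p): M ≅ I[1,1]^3, I[1,3], I[3,3].
μ_θ-semistable layers: μ^(1)=9/2; μ^(2)=1; μ^(3)=-13

((0, 1, 1); (4, 0, 0); (0, 0, 1))


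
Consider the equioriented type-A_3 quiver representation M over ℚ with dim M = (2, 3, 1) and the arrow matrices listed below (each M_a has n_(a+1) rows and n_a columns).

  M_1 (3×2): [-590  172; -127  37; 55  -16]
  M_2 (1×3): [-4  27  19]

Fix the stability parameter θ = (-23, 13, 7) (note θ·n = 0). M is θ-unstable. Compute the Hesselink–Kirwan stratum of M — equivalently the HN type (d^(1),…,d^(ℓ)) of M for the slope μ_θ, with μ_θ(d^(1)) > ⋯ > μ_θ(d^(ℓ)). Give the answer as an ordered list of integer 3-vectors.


Interval decomposition of M: I[1,2], I[1,3], I[2,2].
HN type (ℓ=3): μ^(1)=13; μ^(2)=10; μ^(3)=-23

((0, 2, 0); (0, 1, 1); (2, 0, 0))


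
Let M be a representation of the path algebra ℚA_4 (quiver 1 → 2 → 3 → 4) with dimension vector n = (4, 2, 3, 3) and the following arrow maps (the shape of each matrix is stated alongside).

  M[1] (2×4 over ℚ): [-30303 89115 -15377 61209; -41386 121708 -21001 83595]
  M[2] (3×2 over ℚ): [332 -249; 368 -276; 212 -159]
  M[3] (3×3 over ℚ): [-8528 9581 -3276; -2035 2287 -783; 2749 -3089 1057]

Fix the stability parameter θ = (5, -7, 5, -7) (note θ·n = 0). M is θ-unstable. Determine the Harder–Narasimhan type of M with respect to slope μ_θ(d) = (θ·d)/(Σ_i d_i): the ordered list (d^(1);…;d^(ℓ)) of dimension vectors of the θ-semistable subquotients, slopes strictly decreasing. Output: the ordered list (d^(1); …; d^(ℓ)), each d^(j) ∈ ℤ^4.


Barcode: M ≅ I[1,1]^2, I[1,2], I[1,3], I[3,4]^2, I[4,4]. HN layers by μ_θ (3 steps, strictly decreasing):
  μ^(1)=5; μ^(2)=-1; μ^(3)=-7

((2, 0, 1, 0); (2, 2, 2, 2); (0, 0, 0, 1))


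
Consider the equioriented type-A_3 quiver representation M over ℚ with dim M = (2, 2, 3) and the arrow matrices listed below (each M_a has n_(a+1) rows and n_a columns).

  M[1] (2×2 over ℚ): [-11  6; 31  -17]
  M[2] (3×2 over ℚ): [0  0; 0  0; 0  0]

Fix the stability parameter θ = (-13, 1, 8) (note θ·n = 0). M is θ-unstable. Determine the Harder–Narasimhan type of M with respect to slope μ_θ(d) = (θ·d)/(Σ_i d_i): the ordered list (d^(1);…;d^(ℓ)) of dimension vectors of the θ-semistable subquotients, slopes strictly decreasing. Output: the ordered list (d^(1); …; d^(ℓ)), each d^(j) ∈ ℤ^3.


Barcode: M ≅ I[1,2]^2, I[3,3]^3. HN layers by μ_θ (3 steps, strictly decreasing):
  μ^(1)=8; μ^(2)=1; μ^(3)=-13

((0, 0, 3); (0, 2, 0); (2, 0, 0))


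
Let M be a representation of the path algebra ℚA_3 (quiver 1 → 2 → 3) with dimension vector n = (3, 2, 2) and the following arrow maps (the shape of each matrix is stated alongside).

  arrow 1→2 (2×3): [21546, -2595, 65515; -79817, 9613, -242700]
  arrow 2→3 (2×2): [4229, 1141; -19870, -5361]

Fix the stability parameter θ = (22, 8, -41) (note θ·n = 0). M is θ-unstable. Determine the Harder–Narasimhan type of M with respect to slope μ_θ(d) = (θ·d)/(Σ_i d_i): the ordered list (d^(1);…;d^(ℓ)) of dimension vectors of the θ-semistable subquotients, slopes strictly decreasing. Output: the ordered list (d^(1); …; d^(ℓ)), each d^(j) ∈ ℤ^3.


Via rank(M_{q-1}∘⋯∘M_p): M ≅ I[1,1], I[1,3]^2.
μ_θ-semistable layers: μ^(1)=22; μ^(2)=-11/3

((1, 0, 0); (2, 2, 2))


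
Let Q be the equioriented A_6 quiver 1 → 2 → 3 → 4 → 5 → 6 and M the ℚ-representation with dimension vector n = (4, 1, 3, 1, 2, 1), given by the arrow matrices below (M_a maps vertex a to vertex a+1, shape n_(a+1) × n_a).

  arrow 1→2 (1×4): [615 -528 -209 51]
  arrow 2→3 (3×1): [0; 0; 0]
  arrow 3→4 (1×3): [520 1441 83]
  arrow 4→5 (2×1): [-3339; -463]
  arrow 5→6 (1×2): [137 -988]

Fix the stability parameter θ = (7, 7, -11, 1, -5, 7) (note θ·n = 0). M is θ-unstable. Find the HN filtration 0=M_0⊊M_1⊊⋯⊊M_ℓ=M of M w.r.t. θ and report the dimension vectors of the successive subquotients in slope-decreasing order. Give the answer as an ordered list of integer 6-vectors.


Interval decomposition of M: I[1,1]^3, I[1,2], I[3,3]^2, I[3,6], I[5,5].
HN type (ℓ=4): μ^(1)=7; μ^(2)=-2; μ^(3)=-5; μ^(4)=-11

((4, 1, 0, 0, 0, 1); (0, 0, 0, 1, 1, 0); (0, 0, 0, 0, 1, 0); (0, 0, 3, 0, 0, 0))


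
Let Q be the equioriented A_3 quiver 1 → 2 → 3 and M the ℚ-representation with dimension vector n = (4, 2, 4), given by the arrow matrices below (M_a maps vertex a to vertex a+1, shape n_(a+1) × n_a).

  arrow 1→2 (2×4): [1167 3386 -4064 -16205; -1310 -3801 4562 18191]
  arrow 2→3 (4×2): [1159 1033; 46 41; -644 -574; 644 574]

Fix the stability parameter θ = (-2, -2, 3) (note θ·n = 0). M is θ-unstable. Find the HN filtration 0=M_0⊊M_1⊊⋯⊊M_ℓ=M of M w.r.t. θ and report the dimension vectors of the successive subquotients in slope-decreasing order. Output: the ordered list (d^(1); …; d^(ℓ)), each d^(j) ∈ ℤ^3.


Via rank(M_{q-1}∘⋯∘M_p): M ≅ I[1,1]^2, I[1,3]^2, I[3,3]^2.
μ_θ-semistable layers: μ^(1)=3; μ^(2)=-2

((0, 0, 4); (4, 2, 0))


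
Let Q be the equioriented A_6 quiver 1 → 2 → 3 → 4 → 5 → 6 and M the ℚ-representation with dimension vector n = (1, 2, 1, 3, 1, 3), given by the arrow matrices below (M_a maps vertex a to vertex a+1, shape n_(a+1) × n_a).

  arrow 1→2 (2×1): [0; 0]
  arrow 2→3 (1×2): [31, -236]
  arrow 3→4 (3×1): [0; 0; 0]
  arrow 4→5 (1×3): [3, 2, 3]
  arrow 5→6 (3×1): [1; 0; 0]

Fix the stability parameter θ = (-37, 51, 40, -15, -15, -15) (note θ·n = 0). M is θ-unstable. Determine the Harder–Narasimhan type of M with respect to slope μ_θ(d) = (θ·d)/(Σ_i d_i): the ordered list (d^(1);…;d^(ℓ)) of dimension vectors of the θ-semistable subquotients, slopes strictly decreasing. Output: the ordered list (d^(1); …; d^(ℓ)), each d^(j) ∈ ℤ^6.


Via rank(M_{q-1}∘⋯∘M_p): M ≅ I[1,1], I[2,2], I[2,3], I[4,4]^2, I[4,6], I[6,6]^2.
μ_θ-semistable layers: μ^(1)=51; μ^(2)=91/2; μ^(3)=-15; μ^(4)=-37

((0, 1, 0, 0, 0, 0); (0, 1, 1, 0, 0, 0); (0, 0, 0, 3, 1, 3); (1, 0, 0, 0, 0, 0))


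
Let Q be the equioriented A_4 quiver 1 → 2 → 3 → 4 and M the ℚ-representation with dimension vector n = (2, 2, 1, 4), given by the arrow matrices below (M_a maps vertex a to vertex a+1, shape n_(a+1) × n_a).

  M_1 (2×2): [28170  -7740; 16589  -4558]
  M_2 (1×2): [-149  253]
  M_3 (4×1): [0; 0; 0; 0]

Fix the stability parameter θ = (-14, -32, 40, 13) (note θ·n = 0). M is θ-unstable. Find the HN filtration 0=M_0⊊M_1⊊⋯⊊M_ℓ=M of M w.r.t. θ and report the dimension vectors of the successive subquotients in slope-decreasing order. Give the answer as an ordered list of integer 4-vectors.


Via rank(M_{q-1}∘⋯∘M_p): M ≅ I[1,1], I[1,3], I[2,2], I[4,4]^4.
μ_θ-semistable layers: μ^(1)=40; μ^(2)=13; μ^(3)=-14; μ^(4)=-23; μ^(5)=-32

((0, 0, 1, 0); (0, 0, 0, 4); (1, 0, 0, 0); (1, 1, 0, 0); (0, 1, 0, 0))


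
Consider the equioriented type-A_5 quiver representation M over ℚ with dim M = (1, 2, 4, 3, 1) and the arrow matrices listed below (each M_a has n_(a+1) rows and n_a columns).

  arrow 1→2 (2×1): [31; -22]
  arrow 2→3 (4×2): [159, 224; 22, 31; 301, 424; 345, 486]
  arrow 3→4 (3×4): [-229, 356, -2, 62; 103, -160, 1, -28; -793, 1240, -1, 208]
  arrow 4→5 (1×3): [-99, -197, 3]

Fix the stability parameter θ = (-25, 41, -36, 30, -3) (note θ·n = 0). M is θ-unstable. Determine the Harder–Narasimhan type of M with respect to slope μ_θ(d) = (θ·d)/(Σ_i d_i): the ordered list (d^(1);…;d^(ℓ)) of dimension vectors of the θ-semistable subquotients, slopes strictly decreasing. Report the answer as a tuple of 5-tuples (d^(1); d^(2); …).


Interval decomposition of M: I[1,5], I[2,3], I[3,3], I[3,4], I[4,4].
HN type (ℓ=5): μ^(1)=30; μ^(2)=27/2; μ^(3)=5/2; μ^(4)=-25; μ^(5)=-36

((0, 0, 0, 2, 0); (0, 0, 0, 1, 1); (0, 2, 2, 0, 0); (1, 0, 0, 0, 0); (0, 0, 2, 0, 0))


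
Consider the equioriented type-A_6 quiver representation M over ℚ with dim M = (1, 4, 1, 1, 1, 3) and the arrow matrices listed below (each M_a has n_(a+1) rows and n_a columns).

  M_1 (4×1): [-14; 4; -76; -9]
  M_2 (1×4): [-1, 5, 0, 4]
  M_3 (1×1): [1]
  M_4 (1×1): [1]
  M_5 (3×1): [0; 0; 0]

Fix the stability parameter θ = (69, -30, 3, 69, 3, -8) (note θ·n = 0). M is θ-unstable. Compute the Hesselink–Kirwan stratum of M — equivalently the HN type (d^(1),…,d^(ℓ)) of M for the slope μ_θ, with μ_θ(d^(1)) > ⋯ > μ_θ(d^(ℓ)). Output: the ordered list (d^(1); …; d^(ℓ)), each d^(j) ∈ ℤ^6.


Via rank(M_{q-1}∘⋯∘M_p): M ≅ I[1,5], I[2,2]^3, I[6,6]^3.
μ_θ-semistable layers: μ^(1)=36; μ^(2)=14; μ^(3)=-8; μ^(4)=-30

((0, 0, 0, 1, 1, 0); (1, 1, 1, 0, 0, 0); (0, 0, 0, 0, 0, 3); (0, 3, 0, 0, 0, 0))


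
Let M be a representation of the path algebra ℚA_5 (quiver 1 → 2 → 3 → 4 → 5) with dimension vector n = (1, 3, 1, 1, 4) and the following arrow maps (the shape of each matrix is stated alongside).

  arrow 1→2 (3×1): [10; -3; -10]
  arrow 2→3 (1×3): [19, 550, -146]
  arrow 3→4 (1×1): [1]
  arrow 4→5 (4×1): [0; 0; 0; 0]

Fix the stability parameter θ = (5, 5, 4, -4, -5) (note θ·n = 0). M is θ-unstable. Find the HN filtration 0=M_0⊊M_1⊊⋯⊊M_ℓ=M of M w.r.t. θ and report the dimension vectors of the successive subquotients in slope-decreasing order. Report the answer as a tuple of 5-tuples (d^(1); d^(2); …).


Barcode: M ≅ I[1,2], I[2,2], I[2,4], I[5,5]^4. HN layers by μ_θ (3 steps, strictly decreasing):
  μ^(1)=5; μ^(2)=5/3; μ^(3)=-5

((1, 2, 0, 0, 0); (0, 1, 1, 1, 0); (0, 0, 0, 0, 4))


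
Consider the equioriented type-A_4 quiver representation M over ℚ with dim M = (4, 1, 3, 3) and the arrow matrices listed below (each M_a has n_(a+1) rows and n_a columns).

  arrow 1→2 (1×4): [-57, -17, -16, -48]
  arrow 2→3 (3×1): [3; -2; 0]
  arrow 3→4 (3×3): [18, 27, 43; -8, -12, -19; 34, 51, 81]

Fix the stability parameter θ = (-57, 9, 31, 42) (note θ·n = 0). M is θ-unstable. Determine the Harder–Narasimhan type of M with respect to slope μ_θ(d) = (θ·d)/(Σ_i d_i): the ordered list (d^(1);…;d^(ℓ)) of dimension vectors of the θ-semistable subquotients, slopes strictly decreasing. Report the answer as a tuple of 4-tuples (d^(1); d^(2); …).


Via rank(M_{q-1}∘⋯∘M_p): M ≅ I[1,1]^3, I[1,3], I[3,4]^2, I[4,4].
μ_θ-semistable layers: μ^(1)=42; μ^(2)=31; μ^(3)=9; μ^(4)=-57

((0, 0, 0, 3); (0, 0, 3, 0); (0, 1, 0, 0); (4, 0, 0, 0))


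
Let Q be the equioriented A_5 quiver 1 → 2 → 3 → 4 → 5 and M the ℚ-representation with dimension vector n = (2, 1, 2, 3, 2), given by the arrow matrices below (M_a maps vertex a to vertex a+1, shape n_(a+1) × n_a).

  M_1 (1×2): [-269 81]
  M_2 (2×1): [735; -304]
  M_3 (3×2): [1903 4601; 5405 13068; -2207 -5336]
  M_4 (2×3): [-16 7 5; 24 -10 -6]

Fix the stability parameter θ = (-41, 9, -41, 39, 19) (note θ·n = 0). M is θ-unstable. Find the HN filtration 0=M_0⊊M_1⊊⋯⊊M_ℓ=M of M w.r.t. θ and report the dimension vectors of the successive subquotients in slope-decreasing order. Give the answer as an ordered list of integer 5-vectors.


Barcode: M ≅ I[1,1], I[1,4], I[3,5], I[4,5]. HN layers by μ_θ (4 steps, strictly decreasing):
  μ^(1)=39; μ^(2)=29; μ^(3)=-16; μ^(4)=-41

((0, 0, 0, 1, 0); (0, 0, 0, 2, 2); (0, 1, 1, 0, 0); (2, 0, 1, 0, 0))


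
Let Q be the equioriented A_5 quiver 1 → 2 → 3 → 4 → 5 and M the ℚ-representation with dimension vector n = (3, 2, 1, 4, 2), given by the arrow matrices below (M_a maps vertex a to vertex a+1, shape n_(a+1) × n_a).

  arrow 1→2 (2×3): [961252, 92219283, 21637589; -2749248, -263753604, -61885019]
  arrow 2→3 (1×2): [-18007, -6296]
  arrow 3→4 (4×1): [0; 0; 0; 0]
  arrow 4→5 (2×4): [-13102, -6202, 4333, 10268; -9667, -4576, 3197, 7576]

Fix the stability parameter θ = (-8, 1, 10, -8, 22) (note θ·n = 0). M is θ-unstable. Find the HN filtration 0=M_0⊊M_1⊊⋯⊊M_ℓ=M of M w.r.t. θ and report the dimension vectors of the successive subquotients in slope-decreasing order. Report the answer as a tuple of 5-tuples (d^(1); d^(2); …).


Via rank(M_{q-1}∘⋯∘M_p): M ≅ I[1,1], I[1,2], I[1,3], I[4,4]^2, I[4,5]^2.
μ_θ-semistable layers: μ^(1)=22; μ^(2)=10; μ^(3)=1; μ^(4)=-8

((0, 0, 0, 0, 2); (0, 0, 1, 0, 0); (0, 2, 0, 0, 0); (3, 0, 0, 4, 0))


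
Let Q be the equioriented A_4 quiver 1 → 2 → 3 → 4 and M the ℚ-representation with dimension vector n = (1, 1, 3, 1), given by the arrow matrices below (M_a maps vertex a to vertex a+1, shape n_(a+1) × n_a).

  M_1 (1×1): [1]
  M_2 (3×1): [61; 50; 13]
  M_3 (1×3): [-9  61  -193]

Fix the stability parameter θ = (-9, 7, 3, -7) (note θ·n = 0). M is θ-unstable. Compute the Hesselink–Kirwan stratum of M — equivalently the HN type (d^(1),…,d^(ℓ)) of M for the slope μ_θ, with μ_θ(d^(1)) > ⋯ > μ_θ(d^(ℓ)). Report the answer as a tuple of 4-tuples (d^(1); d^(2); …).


Interval decomposition of M: I[1,4], I[3,3]^2.
HN type (ℓ=3): μ^(1)=3; μ^(2)=1; μ^(3)=-9

((0, 0, 2, 0); (0, 1, 1, 1); (1, 0, 0, 0))


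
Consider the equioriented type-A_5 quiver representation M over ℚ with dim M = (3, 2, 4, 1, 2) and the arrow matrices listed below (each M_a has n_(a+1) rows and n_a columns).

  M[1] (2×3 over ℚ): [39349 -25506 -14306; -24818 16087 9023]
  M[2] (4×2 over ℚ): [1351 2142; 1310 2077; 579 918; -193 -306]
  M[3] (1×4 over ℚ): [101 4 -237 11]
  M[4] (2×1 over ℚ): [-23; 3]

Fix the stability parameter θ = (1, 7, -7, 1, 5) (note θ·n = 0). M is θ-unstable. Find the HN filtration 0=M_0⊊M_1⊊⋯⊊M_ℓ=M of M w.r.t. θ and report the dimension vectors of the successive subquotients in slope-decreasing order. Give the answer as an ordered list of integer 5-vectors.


Barcode: M ≅ I[1,1], I[1,3], I[1,5], I[3,3]^2, I[5,5]. HN layers by μ_θ (4 steps, strictly decreasing):
  μ^(1)=5; μ^(2)=1; μ^(3)=1/3; μ^(4)=-7

((0, 0, 0, 0, 2); (1, 0, 0, 1, 0); (2, 2, 2, 0, 0); (0, 0, 2, 0, 0))


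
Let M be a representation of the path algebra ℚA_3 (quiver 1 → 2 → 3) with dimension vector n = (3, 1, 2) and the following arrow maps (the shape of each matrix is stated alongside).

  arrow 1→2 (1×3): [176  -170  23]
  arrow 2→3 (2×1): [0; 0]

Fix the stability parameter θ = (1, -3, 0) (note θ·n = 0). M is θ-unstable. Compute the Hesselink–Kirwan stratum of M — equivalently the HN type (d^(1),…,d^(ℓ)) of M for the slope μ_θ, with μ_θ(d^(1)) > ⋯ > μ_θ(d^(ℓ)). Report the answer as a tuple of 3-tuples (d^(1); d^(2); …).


Barcode: M ≅ I[1,1]^2, I[1,2], I[3,3]^2. HN layers by μ_θ (3 steps, strictly decreasing):
  μ^(1)=1; μ^(2)=0; μ^(3)=-1

((2, 0, 0); (0, 0, 2); (1, 1, 0))


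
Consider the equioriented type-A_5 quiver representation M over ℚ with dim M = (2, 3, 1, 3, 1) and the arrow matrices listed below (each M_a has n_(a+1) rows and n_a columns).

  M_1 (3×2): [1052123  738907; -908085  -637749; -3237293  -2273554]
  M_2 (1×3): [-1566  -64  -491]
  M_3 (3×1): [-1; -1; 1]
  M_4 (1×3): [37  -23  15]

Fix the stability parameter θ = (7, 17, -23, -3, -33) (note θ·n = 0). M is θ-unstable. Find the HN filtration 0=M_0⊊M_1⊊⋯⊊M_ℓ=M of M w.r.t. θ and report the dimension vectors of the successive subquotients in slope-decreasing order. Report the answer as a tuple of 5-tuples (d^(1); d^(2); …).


Interval decomposition of M: I[1,2], I[1,5], I[2,2], I[4,4]^2.
HN type (ℓ=4): μ^(1)=17; μ^(2)=7; μ^(3)=-3; μ^(4)=-7

((0, 2, 0, 0, 0); (1, 0, 0, 0, 0); (0, 0, 0, 2, 0); (1, 1, 1, 1, 1))


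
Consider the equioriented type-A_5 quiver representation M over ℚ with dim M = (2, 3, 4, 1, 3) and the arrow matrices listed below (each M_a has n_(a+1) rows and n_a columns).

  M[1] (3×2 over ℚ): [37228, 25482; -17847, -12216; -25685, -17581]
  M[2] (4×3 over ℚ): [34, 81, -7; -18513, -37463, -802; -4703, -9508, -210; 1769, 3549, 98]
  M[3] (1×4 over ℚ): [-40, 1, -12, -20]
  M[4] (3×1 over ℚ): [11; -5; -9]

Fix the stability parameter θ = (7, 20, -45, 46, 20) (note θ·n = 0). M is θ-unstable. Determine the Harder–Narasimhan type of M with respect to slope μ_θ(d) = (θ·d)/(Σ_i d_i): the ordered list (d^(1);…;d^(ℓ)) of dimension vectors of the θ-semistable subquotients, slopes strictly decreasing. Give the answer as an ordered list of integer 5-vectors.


Interval decomposition of M: I[1,3], I[1,5], I[2,3], I[3,3], I[5,5]^2.
HN type (ℓ=5): μ^(1)=33; μ^(2)=20; μ^(3)=-6; μ^(4)=-25/2; μ^(5)=-45

((0, 0, 0, 1, 1); (0, 0, 0, 0, 2); (2, 2, 2, 0, 0); (0, 1, 1, 0, 0); (0, 0, 1, 0, 0))


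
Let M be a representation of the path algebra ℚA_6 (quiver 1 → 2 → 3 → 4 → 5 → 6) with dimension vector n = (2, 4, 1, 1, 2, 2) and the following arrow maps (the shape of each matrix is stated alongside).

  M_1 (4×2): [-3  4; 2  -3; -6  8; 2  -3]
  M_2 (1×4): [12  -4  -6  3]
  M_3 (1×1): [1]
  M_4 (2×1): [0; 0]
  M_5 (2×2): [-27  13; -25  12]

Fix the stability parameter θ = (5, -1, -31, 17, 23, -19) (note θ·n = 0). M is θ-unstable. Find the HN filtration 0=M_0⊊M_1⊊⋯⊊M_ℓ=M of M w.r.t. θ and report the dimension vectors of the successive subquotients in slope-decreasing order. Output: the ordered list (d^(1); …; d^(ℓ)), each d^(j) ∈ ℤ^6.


Barcode: M ≅ I[1,2], I[1,4], I[2,2]^2, I[5,6]^2. HN layers by μ_θ (4 steps, strictly decreasing):
  μ^(1)=17; μ^(2)=2; μ^(3)=-1; μ^(4)=-9

((0, 0, 0, 1, 0, 0); (1, 1, 0, 0, 2, 2); (0, 2, 0, 0, 0, 0); (1, 1, 1, 0, 0, 0))


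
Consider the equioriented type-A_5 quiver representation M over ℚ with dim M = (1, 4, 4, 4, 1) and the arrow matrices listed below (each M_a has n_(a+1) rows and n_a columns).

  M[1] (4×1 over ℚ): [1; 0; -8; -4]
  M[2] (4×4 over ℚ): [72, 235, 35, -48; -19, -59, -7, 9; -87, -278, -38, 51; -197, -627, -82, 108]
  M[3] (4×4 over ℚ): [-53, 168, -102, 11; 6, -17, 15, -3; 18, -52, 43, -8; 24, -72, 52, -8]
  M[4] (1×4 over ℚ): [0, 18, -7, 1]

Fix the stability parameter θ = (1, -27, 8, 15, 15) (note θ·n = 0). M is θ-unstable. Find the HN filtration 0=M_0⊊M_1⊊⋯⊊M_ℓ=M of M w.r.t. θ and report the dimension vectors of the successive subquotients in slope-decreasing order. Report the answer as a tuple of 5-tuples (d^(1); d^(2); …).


Via rank(M_{q-1}∘⋯∘M_p): M ≅ I[1,5], I[2,3], I[2,4]^2, I[4,4].
μ_θ-semistable layers: μ^(1)=15; μ^(2)=8; μ^(3)=-13; μ^(4)=-27

((0, 0, 0, 4, 1); (0, 0, 4, 0, 0); (1, 1, 0, 0, 0); (0, 3, 0, 0, 0))


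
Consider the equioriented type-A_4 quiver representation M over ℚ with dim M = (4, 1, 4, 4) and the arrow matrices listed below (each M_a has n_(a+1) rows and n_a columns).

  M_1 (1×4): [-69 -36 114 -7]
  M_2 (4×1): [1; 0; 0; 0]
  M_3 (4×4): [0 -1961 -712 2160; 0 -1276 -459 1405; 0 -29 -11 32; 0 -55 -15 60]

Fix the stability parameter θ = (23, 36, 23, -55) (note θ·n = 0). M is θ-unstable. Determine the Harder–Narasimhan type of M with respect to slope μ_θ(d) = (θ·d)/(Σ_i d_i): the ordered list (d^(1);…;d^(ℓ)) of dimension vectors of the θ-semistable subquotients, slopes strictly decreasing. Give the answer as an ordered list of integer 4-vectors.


Barcode: M ≅ I[1,1]^3, I[1,3], I[3,4]^3, I[4,4]. HN layers by μ_θ (4 steps, strictly decreasing):
  μ^(1)=59/2; μ^(2)=23; μ^(3)=-16; μ^(4)=-55

((0, 1, 1, 0); (4, 0, 0, 0); (0, 0, 3, 3); (0, 0, 0, 1))


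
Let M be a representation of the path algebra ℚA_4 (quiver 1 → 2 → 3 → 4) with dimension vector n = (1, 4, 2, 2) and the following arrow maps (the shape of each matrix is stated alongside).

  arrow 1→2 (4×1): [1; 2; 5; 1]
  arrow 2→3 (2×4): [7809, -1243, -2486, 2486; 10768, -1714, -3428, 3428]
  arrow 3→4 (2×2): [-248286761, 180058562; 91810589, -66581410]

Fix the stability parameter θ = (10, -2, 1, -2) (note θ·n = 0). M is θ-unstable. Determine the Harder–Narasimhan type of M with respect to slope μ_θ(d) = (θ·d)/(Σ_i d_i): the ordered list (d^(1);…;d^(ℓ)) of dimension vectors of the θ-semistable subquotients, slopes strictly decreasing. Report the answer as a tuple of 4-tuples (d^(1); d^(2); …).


Interval decomposition of M: I[1,4], I[2,2]^2, I[2,4].
HN type (ℓ=3): μ^(1)=7/4; μ^(2)=-1/2; μ^(3)=-2

((1, 1, 1, 1); (0, 0, 1, 1); (0, 3, 0, 0))


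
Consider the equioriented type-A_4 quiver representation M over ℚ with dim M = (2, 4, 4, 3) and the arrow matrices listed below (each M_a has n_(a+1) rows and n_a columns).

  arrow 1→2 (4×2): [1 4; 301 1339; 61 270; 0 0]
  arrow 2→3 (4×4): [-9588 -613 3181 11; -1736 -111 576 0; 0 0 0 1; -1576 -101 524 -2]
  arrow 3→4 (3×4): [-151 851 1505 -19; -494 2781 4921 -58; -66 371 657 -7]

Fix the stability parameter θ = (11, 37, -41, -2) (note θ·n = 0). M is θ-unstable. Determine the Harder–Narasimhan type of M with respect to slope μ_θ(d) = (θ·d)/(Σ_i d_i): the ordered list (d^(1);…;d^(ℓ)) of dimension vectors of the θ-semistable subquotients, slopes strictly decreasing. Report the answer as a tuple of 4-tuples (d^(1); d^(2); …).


Via rank(M_{q-1}∘⋯∘M_p): M ≅ I[1,4]^2, I[2,2], I[2,4], I[3,3].
μ_θ-semistable layers: μ^(1)=37; μ^(2)=5/4; μ^(3)=-2; μ^(4)=-41

((0, 1, 0, 0); (2, 2, 2, 2); (0, 1, 1, 1); (0, 0, 1, 0))


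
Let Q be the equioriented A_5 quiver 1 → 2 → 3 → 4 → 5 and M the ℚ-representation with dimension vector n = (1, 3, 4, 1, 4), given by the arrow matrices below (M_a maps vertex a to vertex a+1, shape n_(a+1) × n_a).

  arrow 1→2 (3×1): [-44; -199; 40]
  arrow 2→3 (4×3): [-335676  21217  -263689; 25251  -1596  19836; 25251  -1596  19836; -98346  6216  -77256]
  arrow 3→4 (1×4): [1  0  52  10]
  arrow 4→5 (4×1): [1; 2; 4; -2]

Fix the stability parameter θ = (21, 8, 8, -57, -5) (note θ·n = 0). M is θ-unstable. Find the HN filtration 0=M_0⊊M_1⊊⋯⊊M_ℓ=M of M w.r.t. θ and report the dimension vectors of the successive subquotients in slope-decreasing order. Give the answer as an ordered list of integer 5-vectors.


Interval decomposition of M: I[1,5], I[2,2], I[2,3], I[3,3]^2, I[5,5]^3.
HN type (ℓ=2): μ^(1)=8; μ^(2)=-5

((0, 2, 3, 0, 0); (1, 1, 1, 1, 4))


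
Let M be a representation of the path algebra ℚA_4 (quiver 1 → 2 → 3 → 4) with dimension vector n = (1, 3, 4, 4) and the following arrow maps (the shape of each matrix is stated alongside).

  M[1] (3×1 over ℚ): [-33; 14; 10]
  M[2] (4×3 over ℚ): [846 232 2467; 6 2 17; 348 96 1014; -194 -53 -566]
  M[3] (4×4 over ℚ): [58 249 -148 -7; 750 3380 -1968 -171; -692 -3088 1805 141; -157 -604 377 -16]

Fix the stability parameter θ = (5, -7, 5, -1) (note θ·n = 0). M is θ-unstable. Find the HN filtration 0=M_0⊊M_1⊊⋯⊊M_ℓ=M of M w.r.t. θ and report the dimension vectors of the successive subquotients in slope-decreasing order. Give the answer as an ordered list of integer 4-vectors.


Barcode: M ≅ I[1,2], I[2,4]^2, I[3,4]^2. HN layers by μ_θ (3 steps, strictly decreasing):
  μ^(1)=2; μ^(2)=-1; μ^(3)=-7

((0, 0, 4, 4); (1, 1, 0, 0); (0, 2, 0, 0))


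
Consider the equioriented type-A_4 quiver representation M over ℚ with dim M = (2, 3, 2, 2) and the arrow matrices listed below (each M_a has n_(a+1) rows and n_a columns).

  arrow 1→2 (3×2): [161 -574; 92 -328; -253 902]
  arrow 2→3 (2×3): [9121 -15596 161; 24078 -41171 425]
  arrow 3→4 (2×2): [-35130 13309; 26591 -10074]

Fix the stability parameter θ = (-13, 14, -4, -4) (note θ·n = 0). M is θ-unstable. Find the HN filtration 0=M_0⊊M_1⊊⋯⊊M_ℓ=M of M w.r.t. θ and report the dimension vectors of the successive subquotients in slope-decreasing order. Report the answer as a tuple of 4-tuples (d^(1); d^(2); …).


Interval decomposition of M: I[1,1], I[1,4], I[2,2], I[2,4].
HN type (ℓ=3): μ^(1)=14; μ^(2)=2; μ^(3)=-13

((0, 1, 0, 0); (0, 2, 2, 2); (2, 0, 0, 0))


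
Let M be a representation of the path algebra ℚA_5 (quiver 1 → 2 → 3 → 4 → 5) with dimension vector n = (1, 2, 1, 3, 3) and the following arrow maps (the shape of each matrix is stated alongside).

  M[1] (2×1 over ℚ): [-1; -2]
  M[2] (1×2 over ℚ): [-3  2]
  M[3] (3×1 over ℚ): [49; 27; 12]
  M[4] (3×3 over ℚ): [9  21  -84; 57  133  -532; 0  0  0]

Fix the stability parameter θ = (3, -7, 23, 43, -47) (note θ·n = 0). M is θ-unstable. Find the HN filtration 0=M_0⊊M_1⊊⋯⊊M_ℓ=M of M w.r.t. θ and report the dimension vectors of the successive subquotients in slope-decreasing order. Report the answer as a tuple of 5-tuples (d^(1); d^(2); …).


Via rank(M_{q-1}∘⋯∘M_p): M ≅ I[1,4], I[2,2], I[4,4], I[4,5], I[5,5]^2.
μ_θ-semistable layers: μ^(1)=43; μ^(2)=23; μ^(3)=-2; μ^(4)=-7; μ^(5)=-47

((0, 0, 0, 2, 0); (0, 0, 1, 0, 0); (1, 1, 0, 1, 1); (0, 1, 0, 0, 0); (0, 0, 0, 0, 2))


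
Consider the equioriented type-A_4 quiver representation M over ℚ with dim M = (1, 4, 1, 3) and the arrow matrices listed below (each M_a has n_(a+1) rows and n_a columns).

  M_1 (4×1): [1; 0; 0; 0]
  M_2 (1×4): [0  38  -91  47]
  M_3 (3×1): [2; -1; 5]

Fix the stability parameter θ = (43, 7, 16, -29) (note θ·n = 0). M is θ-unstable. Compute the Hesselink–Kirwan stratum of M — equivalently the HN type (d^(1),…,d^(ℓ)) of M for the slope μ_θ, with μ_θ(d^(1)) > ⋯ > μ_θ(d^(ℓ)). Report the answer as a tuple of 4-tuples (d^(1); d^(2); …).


Via rank(M_{q-1}∘⋯∘M_p): M ≅ I[1,2], I[2,2]^2, I[2,4], I[4,4]^2.
μ_θ-semistable layers: μ^(1)=25; μ^(2)=7; μ^(3)=-2; μ^(4)=-29

((1, 1, 0, 0); (0, 2, 0, 0); (0, 1, 1, 1); (0, 0, 0, 2))


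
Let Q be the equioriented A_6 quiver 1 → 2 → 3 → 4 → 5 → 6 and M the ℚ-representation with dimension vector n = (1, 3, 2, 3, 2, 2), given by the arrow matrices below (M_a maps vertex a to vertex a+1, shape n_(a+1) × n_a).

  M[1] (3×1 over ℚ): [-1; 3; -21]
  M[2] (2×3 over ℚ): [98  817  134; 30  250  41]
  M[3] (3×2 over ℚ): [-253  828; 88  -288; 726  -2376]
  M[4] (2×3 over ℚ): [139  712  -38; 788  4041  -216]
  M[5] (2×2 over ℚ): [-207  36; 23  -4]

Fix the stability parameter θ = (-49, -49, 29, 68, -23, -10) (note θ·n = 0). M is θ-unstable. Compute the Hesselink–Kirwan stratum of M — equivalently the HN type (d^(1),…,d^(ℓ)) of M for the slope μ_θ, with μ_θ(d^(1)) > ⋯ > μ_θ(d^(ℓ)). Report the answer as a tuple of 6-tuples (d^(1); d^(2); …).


Interval decomposition of M: I[1,6], I[2,2], I[2,3], I[4,4], I[4,5], I[6,6].
HN type (ℓ=6): μ^(1)=68; μ^(2)=29; μ^(3)=45/2; μ^(4)=16; μ^(5)=-10; μ^(6)=-49

((0, 0, 0, 1, 0, 0); (0, 0, 1, 0, 0, 0); (0, 0, 0, 1, 1, 0); (0, 0, 1, 1, 1, 1); (0, 0, 0, 0, 0, 1); (1, 3, 0, 0, 0, 0))


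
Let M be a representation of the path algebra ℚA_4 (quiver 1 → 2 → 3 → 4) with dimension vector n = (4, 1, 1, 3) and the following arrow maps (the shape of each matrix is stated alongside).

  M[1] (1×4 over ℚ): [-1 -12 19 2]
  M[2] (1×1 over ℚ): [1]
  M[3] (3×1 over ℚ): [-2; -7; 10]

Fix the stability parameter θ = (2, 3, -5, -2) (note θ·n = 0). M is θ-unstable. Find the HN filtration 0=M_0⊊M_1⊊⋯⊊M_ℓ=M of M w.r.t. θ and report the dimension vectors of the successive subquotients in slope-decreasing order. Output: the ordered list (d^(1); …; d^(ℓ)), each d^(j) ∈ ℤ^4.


Interval decomposition of M: I[1,1]^3, I[1,4], I[4,4]^2.
HN type (ℓ=3): μ^(1)=2; μ^(2)=-1/2; μ^(3)=-2

((3, 0, 0, 0); (1, 1, 1, 1); (0, 0, 0, 2))


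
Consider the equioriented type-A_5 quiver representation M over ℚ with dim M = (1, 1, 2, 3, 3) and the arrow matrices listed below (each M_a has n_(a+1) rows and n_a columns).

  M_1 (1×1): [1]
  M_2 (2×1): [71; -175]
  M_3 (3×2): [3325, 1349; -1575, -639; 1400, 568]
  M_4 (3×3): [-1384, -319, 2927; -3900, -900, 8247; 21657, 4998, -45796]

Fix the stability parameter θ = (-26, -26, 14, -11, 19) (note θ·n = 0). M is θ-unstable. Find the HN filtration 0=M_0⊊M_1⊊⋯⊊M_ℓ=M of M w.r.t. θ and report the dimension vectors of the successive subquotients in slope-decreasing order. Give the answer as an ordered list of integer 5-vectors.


Via rank(M_{q-1}∘⋯∘M_p): M ≅ I[1,3], I[3,5], I[4,5]^2.
μ_θ-semistable layers: μ^(1)=19; μ^(2)=14; μ^(3)=3/2; μ^(4)=-11; μ^(5)=-26

((0, 0, 0, 0, 3); (0, 0, 1, 0, 0); (0, 0, 1, 1, 0); (0, 0, 0, 2, 0); (1, 1, 0, 0, 0))


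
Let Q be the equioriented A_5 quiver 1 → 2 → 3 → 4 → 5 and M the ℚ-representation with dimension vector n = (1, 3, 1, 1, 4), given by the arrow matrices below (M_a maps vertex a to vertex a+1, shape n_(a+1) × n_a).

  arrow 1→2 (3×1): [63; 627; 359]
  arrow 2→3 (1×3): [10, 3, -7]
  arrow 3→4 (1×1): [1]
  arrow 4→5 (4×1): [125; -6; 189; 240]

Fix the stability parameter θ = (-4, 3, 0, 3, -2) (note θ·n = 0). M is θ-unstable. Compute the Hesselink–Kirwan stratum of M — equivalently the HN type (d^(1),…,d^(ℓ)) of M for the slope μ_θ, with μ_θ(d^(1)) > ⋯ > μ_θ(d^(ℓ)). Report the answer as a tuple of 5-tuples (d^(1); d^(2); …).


Barcode: M ≅ I[1,5], I[2,2]^2, I[5,5]^3. HN layers by μ_θ (4 steps, strictly decreasing):
  μ^(1)=3; μ^(2)=1; μ^(3)=-2; μ^(4)=-4

((0, 2, 0, 0, 0); (0, 1, 1, 1, 1); (0, 0, 0, 0, 3); (1, 0, 0, 0, 0))


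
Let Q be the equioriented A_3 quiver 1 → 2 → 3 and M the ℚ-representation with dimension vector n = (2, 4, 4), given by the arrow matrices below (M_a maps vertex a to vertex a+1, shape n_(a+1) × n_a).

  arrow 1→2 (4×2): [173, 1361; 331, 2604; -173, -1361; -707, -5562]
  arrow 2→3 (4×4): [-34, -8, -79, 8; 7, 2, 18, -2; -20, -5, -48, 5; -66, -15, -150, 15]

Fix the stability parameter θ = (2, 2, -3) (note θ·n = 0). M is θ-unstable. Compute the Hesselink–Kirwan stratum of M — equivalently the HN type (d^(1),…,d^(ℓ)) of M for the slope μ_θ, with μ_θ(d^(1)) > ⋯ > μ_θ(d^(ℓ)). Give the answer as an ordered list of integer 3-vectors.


Via rank(M_{q-1}∘⋯∘M_p): M ≅ I[1,2], I[1,3], I[2,3]^2, I[3,3].
μ_θ-semistable layers: μ^(1)=2; μ^(2)=1/3; μ^(3)=-1/2; μ^(4)=-3

((1, 1, 0); (1, 1, 1); (0, 2, 2); (0, 0, 1))


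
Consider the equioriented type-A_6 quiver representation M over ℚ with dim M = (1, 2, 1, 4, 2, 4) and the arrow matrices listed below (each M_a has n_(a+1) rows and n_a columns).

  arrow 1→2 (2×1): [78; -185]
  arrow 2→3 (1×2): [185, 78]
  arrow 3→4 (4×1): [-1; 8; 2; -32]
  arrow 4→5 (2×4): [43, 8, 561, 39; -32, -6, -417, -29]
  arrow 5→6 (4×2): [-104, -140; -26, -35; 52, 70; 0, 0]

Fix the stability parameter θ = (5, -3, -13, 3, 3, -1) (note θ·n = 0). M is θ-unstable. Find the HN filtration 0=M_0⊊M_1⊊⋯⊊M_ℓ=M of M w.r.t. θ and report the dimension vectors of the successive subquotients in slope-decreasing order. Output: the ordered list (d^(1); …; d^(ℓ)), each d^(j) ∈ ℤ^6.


Via rank(M_{q-1}∘⋯∘M_p): M ≅ I[1,2], I[2,5], I[4,4]^2, I[4,6], I[6,6]^3.
μ_θ-semistable layers: μ^(1)=3; μ^(2)=5/3; μ^(3)=1; μ^(4)=-1; μ^(5)=-8

((0, 0, 0, 3, 1, 0); (0, 0, 0, 1, 1, 1); (1, 1, 0, 0, 0, 0); (0, 0, 0, 0, 0, 3); (0, 1, 1, 0, 0, 0))
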